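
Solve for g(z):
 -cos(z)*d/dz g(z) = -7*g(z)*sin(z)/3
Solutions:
 g(z) = C1/cos(z)^(7/3)


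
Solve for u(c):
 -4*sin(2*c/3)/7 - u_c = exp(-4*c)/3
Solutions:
 u(c) = C1 + 6*cos(2*c/3)/7 + exp(-4*c)/12


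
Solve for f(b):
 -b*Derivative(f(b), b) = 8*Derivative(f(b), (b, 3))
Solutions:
 f(b) = C1 + Integral(C2*airyai(-b/2) + C3*airybi(-b/2), b)


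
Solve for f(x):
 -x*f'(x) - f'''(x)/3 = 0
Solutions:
 f(x) = C1 + Integral(C2*airyai(-3^(1/3)*x) + C3*airybi(-3^(1/3)*x), x)


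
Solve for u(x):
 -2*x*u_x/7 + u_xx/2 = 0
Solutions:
 u(x) = C1 + C2*erfi(sqrt(14)*x/7)


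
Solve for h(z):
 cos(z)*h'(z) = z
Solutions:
 h(z) = C1 + Integral(z/cos(z), z)


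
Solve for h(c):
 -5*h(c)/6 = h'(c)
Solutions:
 h(c) = C1*exp(-5*c/6)


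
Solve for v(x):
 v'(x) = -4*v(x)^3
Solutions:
 v(x) = -sqrt(2)*sqrt(-1/(C1 - 4*x))/2
 v(x) = sqrt(2)*sqrt(-1/(C1 - 4*x))/2


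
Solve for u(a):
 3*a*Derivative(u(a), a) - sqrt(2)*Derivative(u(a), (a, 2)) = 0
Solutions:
 u(a) = C1 + C2*erfi(2^(1/4)*sqrt(3)*a/2)


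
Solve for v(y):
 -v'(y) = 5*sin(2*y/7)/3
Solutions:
 v(y) = C1 + 35*cos(2*y/7)/6


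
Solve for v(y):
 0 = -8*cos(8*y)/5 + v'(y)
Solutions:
 v(y) = C1 + sin(8*y)/5


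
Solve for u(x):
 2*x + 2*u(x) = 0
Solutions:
 u(x) = -x


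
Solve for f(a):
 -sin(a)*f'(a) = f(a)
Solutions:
 f(a) = C1*sqrt(cos(a) + 1)/sqrt(cos(a) - 1)


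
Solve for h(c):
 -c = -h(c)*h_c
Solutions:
 h(c) = -sqrt(C1 + c^2)
 h(c) = sqrt(C1 + c^2)


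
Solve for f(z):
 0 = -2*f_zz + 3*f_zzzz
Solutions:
 f(z) = C1 + C2*z + C3*exp(-sqrt(6)*z/3) + C4*exp(sqrt(6)*z/3)


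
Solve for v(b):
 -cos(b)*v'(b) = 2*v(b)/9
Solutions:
 v(b) = C1*(sin(b) - 1)^(1/9)/(sin(b) + 1)^(1/9)


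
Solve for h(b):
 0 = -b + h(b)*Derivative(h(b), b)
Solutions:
 h(b) = -sqrt(C1 + b^2)
 h(b) = sqrt(C1 + b^2)


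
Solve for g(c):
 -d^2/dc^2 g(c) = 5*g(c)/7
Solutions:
 g(c) = C1*sin(sqrt(35)*c/7) + C2*cos(sqrt(35)*c/7)


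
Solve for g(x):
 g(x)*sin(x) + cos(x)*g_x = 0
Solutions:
 g(x) = C1*cos(x)


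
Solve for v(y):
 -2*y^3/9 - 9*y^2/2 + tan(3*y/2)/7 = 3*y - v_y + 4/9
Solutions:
 v(y) = C1 + y^4/18 + 3*y^3/2 + 3*y^2/2 + 4*y/9 + 2*log(cos(3*y/2))/21


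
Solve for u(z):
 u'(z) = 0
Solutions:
 u(z) = C1


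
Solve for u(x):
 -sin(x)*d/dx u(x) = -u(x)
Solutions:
 u(x) = C1*sqrt(cos(x) - 1)/sqrt(cos(x) + 1)


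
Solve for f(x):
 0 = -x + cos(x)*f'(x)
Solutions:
 f(x) = C1 + Integral(x/cos(x), x)


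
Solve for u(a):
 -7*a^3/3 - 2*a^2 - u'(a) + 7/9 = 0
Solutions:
 u(a) = C1 - 7*a^4/12 - 2*a^3/3 + 7*a/9


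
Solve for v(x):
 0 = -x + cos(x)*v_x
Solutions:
 v(x) = C1 + Integral(x/cos(x), x)


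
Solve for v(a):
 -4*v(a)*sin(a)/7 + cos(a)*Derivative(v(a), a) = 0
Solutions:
 v(a) = C1/cos(a)^(4/7)


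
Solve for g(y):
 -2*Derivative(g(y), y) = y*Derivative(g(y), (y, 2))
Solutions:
 g(y) = C1 + C2/y


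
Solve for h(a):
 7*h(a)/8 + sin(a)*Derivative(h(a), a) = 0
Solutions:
 h(a) = C1*(cos(a) + 1)^(7/16)/(cos(a) - 1)^(7/16)


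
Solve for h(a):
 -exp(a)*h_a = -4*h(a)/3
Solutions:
 h(a) = C1*exp(-4*exp(-a)/3)


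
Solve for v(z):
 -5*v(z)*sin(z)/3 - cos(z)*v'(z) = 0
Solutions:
 v(z) = C1*cos(z)^(5/3)


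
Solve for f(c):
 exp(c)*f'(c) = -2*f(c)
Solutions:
 f(c) = C1*exp(2*exp(-c))


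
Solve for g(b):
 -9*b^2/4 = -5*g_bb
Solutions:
 g(b) = C1 + C2*b + 3*b^4/80


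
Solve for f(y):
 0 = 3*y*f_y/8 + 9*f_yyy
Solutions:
 f(y) = C1 + Integral(C2*airyai(-3^(2/3)*y/6) + C3*airybi(-3^(2/3)*y/6), y)


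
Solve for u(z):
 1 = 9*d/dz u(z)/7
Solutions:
 u(z) = C1 + 7*z/9


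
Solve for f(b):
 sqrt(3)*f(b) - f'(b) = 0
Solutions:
 f(b) = C1*exp(sqrt(3)*b)


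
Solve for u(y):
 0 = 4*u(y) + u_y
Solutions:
 u(y) = C1*exp(-4*y)


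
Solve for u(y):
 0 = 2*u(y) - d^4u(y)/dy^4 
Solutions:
 u(y) = C1*exp(-2^(1/4)*y) + C2*exp(2^(1/4)*y) + C3*sin(2^(1/4)*y) + C4*cos(2^(1/4)*y)


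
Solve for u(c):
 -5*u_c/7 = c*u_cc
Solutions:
 u(c) = C1 + C2*c^(2/7)


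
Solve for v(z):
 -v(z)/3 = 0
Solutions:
 v(z) = 0


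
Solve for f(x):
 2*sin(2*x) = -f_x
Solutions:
 f(x) = C1 + cos(2*x)


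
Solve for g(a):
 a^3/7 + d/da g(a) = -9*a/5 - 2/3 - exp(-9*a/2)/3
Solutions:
 g(a) = C1 - a^4/28 - 9*a^2/10 - 2*a/3 + 2*exp(-9*a/2)/27


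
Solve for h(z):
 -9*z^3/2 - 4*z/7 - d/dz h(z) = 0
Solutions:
 h(z) = C1 - 9*z^4/8 - 2*z^2/7


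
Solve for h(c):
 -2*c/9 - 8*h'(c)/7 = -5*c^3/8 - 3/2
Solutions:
 h(c) = C1 + 35*c^4/256 - 7*c^2/72 + 21*c/16


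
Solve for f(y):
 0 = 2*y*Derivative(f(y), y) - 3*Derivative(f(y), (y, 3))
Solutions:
 f(y) = C1 + Integral(C2*airyai(2^(1/3)*3^(2/3)*y/3) + C3*airybi(2^(1/3)*3^(2/3)*y/3), y)


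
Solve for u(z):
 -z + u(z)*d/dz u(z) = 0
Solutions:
 u(z) = -sqrt(C1 + z^2)
 u(z) = sqrt(C1 + z^2)


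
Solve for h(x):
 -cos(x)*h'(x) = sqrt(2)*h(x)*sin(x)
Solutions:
 h(x) = C1*cos(x)^(sqrt(2))


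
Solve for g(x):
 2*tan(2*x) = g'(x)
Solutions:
 g(x) = C1 - log(cos(2*x))


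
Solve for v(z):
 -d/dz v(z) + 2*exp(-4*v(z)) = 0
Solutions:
 v(z) = log(-I*(C1 + 8*z)^(1/4))
 v(z) = log(I*(C1 + 8*z)^(1/4))
 v(z) = log(-(C1 + 8*z)^(1/4))
 v(z) = log(C1 + 8*z)/4


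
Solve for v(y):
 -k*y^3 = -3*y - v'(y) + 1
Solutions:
 v(y) = C1 + k*y^4/4 - 3*y^2/2 + y


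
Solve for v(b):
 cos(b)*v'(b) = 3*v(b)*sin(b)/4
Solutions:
 v(b) = C1/cos(b)^(3/4)


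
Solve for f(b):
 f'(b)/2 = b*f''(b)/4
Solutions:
 f(b) = C1 + C2*b^3


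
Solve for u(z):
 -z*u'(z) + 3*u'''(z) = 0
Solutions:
 u(z) = C1 + Integral(C2*airyai(3^(2/3)*z/3) + C3*airybi(3^(2/3)*z/3), z)


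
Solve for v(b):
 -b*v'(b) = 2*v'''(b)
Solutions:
 v(b) = C1 + Integral(C2*airyai(-2^(2/3)*b/2) + C3*airybi(-2^(2/3)*b/2), b)


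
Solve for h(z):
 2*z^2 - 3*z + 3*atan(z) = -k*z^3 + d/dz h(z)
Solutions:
 h(z) = C1 + k*z^4/4 + 2*z^3/3 - 3*z^2/2 + 3*z*atan(z) - 3*log(z^2 + 1)/2


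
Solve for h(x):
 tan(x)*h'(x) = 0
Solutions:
 h(x) = C1


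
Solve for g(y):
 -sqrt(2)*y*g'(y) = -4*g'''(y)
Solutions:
 g(y) = C1 + Integral(C2*airyai(sqrt(2)*y/2) + C3*airybi(sqrt(2)*y/2), y)


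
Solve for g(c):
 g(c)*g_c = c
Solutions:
 g(c) = -sqrt(C1 + c^2)
 g(c) = sqrt(C1 + c^2)


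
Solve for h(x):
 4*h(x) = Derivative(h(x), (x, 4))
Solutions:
 h(x) = C1*exp(-sqrt(2)*x) + C2*exp(sqrt(2)*x) + C3*sin(sqrt(2)*x) + C4*cos(sqrt(2)*x)


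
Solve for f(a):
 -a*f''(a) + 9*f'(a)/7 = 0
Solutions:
 f(a) = C1 + C2*a^(16/7)


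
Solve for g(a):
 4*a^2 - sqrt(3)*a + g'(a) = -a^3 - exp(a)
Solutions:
 g(a) = C1 - a^4/4 - 4*a^3/3 + sqrt(3)*a^2/2 - exp(a)


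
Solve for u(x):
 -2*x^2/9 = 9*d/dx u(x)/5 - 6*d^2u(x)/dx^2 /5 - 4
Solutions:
 u(x) = C1 + C2*exp(3*x/2) - 10*x^3/243 - 20*x^2/243 + 1540*x/729


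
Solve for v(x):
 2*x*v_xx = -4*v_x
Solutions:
 v(x) = C1 + C2/x


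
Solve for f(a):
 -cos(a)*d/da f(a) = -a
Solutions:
 f(a) = C1 + Integral(a/cos(a), a)


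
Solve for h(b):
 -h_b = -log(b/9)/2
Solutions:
 h(b) = C1 + b*log(b)/2 - b*log(3) - b/2


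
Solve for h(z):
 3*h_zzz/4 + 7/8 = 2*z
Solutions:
 h(z) = C1 + C2*z + C3*z^2 + z^4/9 - 7*z^3/36


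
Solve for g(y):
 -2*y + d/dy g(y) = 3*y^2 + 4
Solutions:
 g(y) = C1 + y^3 + y^2 + 4*y


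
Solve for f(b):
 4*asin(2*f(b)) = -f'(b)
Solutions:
 Integral(1/asin(2*_y), (_y, f(b))) = C1 - 4*b


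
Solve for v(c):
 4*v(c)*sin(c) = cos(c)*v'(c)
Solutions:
 v(c) = C1/cos(c)^4


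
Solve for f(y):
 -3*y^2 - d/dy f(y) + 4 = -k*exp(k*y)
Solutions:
 f(y) = C1 - y^3 + 4*y + exp(k*y)


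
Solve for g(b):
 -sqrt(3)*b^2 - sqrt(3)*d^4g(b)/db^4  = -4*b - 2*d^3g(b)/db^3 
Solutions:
 g(b) = C1 + C2*b + C3*b^2 + C4*exp(2*sqrt(3)*b/3) + sqrt(3)*b^5/120 - b^4/48 - sqrt(3)*b^3/24


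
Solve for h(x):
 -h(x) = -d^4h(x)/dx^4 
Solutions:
 h(x) = C1*exp(-x) + C2*exp(x) + C3*sin(x) + C4*cos(x)


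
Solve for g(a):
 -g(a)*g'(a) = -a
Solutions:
 g(a) = -sqrt(C1 + a^2)
 g(a) = sqrt(C1 + a^2)


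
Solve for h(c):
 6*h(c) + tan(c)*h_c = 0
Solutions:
 h(c) = C1/sin(c)^6


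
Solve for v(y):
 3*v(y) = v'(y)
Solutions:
 v(y) = C1*exp(3*y)


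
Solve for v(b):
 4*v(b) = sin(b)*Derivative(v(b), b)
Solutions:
 v(b) = C1*(cos(b)^2 - 2*cos(b) + 1)/(cos(b)^2 + 2*cos(b) + 1)


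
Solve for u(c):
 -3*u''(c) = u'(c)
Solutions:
 u(c) = C1 + C2*exp(-c/3)


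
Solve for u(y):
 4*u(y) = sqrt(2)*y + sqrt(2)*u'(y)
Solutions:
 u(y) = C1*exp(2*sqrt(2)*y) + sqrt(2)*y/4 + 1/8


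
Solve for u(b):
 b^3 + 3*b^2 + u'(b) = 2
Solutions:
 u(b) = C1 - b^4/4 - b^3 + 2*b


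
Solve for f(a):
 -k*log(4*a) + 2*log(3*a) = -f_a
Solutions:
 f(a) = C1 + a*k*log(a) - a*k + a*k*log(4) - 2*a*log(a) - a*log(9) + 2*a


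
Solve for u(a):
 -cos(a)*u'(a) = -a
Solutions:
 u(a) = C1 + Integral(a/cos(a), a)


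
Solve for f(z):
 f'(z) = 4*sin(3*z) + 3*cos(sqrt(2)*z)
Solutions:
 f(z) = C1 + 3*sqrt(2)*sin(sqrt(2)*z)/2 - 4*cos(3*z)/3


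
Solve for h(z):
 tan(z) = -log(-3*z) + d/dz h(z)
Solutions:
 h(z) = C1 + z*log(-z) - z + z*log(3) - log(cos(z))


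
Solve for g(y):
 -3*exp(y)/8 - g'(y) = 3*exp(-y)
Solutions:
 g(y) = C1 - 3*exp(y)/8 + 3*exp(-y)


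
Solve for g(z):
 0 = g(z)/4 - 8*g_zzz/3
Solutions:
 g(z) = C3*exp(6^(1/3)*z/4) + (C1*sin(2^(1/3)*3^(5/6)*z/8) + C2*cos(2^(1/3)*3^(5/6)*z/8))*exp(-6^(1/3)*z/8)


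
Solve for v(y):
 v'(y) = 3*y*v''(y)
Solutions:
 v(y) = C1 + C2*y^(4/3)


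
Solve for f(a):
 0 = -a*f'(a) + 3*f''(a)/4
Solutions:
 f(a) = C1 + C2*erfi(sqrt(6)*a/3)


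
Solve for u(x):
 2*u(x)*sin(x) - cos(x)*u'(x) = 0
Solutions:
 u(x) = C1/cos(x)^2


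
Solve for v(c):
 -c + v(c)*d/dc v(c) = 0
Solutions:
 v(c) = -sqrt(C1 + c^2)
 v(c) = sqrt(C1 + c^2)


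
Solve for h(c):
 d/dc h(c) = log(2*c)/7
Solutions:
 h(c) = C1 + c*log(c)/7 - c/7 + c*log(2)/7


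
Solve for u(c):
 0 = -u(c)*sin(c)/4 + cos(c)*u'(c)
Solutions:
 u(c) = C1/cos(c)^(1/4)


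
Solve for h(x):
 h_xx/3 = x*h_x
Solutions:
 h(x) = C1 + C2*erfi(sqrt(6)*x/2)


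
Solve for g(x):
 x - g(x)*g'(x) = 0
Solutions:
 g(x) = -sqrt(C1 + x^2)
 g(x) = sqrt(C1 + x^2)


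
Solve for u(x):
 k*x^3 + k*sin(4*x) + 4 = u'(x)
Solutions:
 u(x) = C1 + k*x^4/4 - k*cos(4*x)/4 + 4*x


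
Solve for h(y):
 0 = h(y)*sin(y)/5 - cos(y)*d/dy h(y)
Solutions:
 h(y) = C1/cos(y)^(1/5)


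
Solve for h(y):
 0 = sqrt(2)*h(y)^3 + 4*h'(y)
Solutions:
 h(y) = -sqrt(2)*sqrt(-1/(C1 - sqrt(2)*y))
 h(y) = sqrt(2)*sqrt(-1/(C1 - sqrt(2)*y))


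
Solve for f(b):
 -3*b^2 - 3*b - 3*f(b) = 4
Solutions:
 f(b) = -b^2 - b - 4/3


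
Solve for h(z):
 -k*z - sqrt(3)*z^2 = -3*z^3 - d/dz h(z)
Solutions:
 h(z) = C1 + k*z^2/2 - 3*z^4/4 + sqrt(3)*z^3/3


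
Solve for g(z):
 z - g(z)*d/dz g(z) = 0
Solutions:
 g(z) = -sqrt(C1 + z^2)
 g(z) = sqrt(C1 + z^2)


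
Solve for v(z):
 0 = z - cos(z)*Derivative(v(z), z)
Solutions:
 v(z) = C1 + Integral(z/cos(z), z)


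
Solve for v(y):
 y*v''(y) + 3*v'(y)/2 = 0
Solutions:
 v(y) = C1 + C2/sqrt(y)


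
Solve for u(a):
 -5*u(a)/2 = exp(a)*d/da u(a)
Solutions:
 u(a) = C1*exp(5*exp(-a)/2)


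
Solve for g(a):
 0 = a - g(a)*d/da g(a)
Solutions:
 g(a) = -sqrt(C1 + a^2)
 g(a) = sqrt(C1 + a^2)


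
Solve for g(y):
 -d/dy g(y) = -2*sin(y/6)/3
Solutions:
 g(y) = C1 - 4*cos(y/6)


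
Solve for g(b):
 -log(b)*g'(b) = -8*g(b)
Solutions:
 g(b) = C1*exp(8*li(b))


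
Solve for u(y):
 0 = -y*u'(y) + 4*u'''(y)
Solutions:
 u(y) = C1 + Integral(C2*airyai(2^(1/3)*y/2) + C3*airybi(2^(1/3)*y/2), y)


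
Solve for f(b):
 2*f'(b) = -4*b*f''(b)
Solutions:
 f(b) = C1 + C2*sqrt(b)


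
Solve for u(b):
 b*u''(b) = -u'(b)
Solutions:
 u(b) = C1 + C2*log(b)


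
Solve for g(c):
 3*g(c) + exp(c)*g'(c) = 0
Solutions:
 g(c) = C1*exp(3*exp(-c))


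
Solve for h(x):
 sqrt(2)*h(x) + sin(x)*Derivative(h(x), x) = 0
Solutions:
 h(x) = C1*(cos(x) + 1)^(sqrt(2)/2)/(cos(x) - 1)^(sqrt(2)/2)


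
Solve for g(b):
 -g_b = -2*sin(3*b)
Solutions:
 g(b) = C1 - 2*cos(3*b)/3


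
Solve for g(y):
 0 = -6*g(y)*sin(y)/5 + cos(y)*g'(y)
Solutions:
 g(y) = C1/cos(y)^(6/5)


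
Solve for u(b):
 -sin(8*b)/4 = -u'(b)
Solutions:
 u(b) = C1 - cos(8*b)/32


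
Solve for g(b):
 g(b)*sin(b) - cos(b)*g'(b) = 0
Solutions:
 g(b) = C1/cos(b)


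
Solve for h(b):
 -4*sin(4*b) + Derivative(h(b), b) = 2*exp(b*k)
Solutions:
 h(b) = C1 - cos(4*b) + 2*exp(b*k)/k


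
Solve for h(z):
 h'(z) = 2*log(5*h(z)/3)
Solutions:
 Integral(1/(-log(_y) - log(5) + log(3)), (_y, h(z)))/2 = C1 - z


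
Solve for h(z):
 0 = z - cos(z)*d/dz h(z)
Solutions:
 h(z) = C1 + Integral(z/cos(z), z)


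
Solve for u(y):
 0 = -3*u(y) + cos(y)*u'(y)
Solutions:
 u(y) = C1*(sin(y) + 1)^(3/2)/(sin(y) - 1)^(3/2)


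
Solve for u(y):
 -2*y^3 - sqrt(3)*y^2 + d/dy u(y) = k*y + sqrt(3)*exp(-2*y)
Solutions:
 u(y) = C1 + k*y^2/2 + y^4/2 + sqrt(3)*y^3/3 - sqrt(3)*exp(-2*y)/2


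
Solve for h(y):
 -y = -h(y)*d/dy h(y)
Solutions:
 h(y) = -sqrt(C1 + y^2)
 h(y) = sqrt(C1 + y^2)


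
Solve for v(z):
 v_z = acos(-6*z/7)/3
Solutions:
 v(z) = C1 + z*acos(-6*z/7)/3 + sqrt(49 - 36*z^2)/18


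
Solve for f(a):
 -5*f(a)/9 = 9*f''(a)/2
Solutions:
 f(a) = C1*sin(sqrt(10)*a/9) + C2*cos(sqrt(10)*a/9)


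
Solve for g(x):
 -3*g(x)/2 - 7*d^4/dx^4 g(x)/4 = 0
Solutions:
 g(x) = (C1*sin(14^(3/4)*3^(1/4)*x/14) + C2*cos(14^(3/4)*3^(1/4)*x/14))*exp(-14^(3/4)*3^(1/4)*x/14) + (C3*sin(14^(3/4)*3^(1/4)*x/14) + C4*cos(14^(3/4)*3^(1/4)*x/14))*exp(14^(3/4)*3^(1/4)*x/14)


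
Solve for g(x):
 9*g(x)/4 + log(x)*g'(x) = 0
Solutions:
 g(x) = C1*exp(-9*li(x)/4)


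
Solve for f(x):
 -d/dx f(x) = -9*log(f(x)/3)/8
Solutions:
 8*Integral(1/(-log(_y) + log(3)), (_y, f(x)))/9 = C1 - x


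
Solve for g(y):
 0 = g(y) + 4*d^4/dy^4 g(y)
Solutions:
 g(y) = (C1*sin(y/2) + C2*cos(y/2))*exp(-y/2) + (C3*sin(y/2) + C4*cos(y/2))*exp(y/2)


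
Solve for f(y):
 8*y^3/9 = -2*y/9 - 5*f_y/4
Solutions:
 f(y) = C1 - 8*y^4/45 - 4*y^2/45


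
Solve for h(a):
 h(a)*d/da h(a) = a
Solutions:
 h(a) = -sqrt(C1 + a^2)
 h(a) = sqrt(C1 + a^2)


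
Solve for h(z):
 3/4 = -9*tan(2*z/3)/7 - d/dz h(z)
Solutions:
 h(z) = C1 - 3*z/4 + 27*log(cos(2*z/3))/14


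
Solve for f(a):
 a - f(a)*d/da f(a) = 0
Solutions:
 f(a) = -sqrt(C1 + a^2)
 f(a) = sqrt(C1 + a^2)


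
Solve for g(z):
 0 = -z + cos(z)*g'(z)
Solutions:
 g(z) = C1 + Integral(z/cos(z), z)


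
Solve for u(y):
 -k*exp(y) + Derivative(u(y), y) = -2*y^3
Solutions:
 u(y) = C1 + k*exp(y) - y^4/2


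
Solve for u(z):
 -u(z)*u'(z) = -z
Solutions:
 u(z) = -sqrt(C1 + z^2)
 u(z) = sqrt(C1 + z^2)


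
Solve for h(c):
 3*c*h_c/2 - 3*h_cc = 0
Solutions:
 h(c) = C1 + C2*erfi(c/2)


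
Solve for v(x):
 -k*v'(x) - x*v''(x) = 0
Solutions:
 v(x) = C1 + x^(1 - re(k))*(C2*sin(log(x)*Abs(im(k))) + C3*cos(log(x)*im(k)))


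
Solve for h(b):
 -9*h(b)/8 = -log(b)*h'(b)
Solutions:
 h(b) = C1*exp(9*li(b)/8)


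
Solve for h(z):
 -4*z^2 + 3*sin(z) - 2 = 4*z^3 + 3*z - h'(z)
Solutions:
 h(z) = C1 + z^4 + 4*z^3/3 + 3*z^2/2 + 2*z + 3*cos(z)


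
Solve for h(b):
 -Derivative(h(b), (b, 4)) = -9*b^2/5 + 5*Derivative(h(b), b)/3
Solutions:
 h(b) = C1 + C4*exp(-3^(2/3)*5^(1/3)*b/3) + 9*b^3/25 + (C2*sin(3^(1/6)*5^(1/3)*b/2) + C3*cos(3^(1/6)*5^(1/3)*b/2))*exp(3^(2/3)*5^(1/3)*b/6)


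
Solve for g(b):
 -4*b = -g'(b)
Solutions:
 g(b) = C1 + 2*b^2


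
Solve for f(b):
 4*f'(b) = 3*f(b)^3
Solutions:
 f(b) = -sqrt(2)*sqrt(-1/(C1 + 3*b))
 f(b) = sqrt(2)*sqrt(-1/(C1 + 3*b))


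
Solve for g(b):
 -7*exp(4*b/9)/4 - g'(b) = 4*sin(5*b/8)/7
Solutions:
 g(b) = C1 - 63*exp(4*b/9)/16 + 32*cos(5*b/8)/35


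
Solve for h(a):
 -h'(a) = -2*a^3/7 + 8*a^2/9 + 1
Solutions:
 h(a) = C1 + a^4/14 - 8*a^3/27 - a


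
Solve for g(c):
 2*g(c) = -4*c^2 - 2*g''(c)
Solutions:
 g(c) = C1*sin(c) + C2*cos(c) - 2*c^2 + 4


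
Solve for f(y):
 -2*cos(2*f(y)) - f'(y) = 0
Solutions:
 f(y) = -asin((C1 + exp(8*y))/(C1 - exp(8*y)))/2 + pi/2
 f(y) = asin((C1 + exp(8*y))/(C1 - exp(8*y)))/2


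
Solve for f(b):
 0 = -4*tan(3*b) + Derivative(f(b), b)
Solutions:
 f(b) = C1 - 4*log(cos(3*b))/3


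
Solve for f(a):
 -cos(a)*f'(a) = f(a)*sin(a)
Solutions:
 f(a) = C1*cos(a)


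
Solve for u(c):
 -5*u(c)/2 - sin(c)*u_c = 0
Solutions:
 u(c) = C1*(cos(c) + 1)^(5/4)/(cos(c) - 1)^(5/4)


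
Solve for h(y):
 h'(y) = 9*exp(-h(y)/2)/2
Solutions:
 h(y) = 2*log(C1 + 9*y/4)


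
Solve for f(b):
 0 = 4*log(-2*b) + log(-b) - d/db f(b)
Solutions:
 f(b) = C1 + 5*b*log(-b) + b*(-5 + 4*log(2))


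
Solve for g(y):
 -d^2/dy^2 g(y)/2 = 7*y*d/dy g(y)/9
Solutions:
 g(y) = C1 + C2*erf(sqrt(7)*y/3)


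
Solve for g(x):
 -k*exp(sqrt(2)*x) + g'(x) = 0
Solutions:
 g(x) = C1 + sqrt(2)*k*exp(sqrt(2)*x)/2


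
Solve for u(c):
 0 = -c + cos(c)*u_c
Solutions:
 u(c) = C1 + Integral(c/cos(c), c)


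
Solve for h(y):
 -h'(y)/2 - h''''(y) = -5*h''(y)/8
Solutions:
 h(y) = C1 + C2*exp(6^(1/3)*y*(5*6^(1/3)/(sqrt(4434) + 72)^(1/3) + (sqrt(4434) + 72)^(1/3))/24)*sin(2^(1/3)*3^(1/6)*y*(-3^(2/3)*(sqrt(4434) + 72)^(1/3) + 15*2^(1/3)/(sqrt(4434) + 72)^(1/3))/24) + C3*exp(6^(1/3)*y*(5*6^(1/3)/(sqrt(4434) + 72)^(1/3) + (sqrt(4434) + 72)^(1/3))/24)*cos(2^(1/3)*3^(1/6)*y*(-3^(2/3)*(sqrt(4434) + 72)^(1/3) + 15*2^(1/3)/(sqrt(4434) + 72)^(1/3))/24) + C4*exp(-6^(1/3)*y*(5*6^(1/3)/(sqrt(4434) + 72)^(1/3) + (sqrt(4434) + 72)^(1/3))/12)


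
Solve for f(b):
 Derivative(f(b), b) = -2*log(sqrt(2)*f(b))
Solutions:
 Integral(1/(2*log(_y) + log(2)), (_y, f(b))) = C1 - b


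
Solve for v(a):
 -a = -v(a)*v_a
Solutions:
 v(a) = -sqrt(C1 + a^2)
 v(a) = sqrt(C1 + a^2)


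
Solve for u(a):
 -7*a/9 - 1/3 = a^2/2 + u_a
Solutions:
 u(a) = C1 - a^3/6 - 7*a^2/18 - a/3


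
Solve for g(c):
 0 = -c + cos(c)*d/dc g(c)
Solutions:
 g(c) = C1 + Integral(c/cos(c), c)


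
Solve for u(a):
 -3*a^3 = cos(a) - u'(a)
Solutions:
 u(a) = C1 + 3*a^4/4 + sin(a)


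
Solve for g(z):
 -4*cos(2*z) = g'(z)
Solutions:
 g(z) = C1 - 2*sin(2*z)


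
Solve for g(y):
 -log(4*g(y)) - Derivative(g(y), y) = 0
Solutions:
 Integral(1/(log(_y) + 2*log(2)), (_y, g(y))) = C1 - y


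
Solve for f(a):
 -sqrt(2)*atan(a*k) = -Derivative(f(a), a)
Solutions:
 f(a) = C1 + sqrt(2)*Piecewise((a*atan(a*k) - log(a^2*k^2 + 1)/(2*k), Ne(k, 0)), (0, True))


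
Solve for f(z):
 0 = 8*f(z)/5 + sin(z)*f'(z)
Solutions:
 f(z) = C1*(cos(z) + 1)^(4/5)/(cos(z) - 1)^(4/5)


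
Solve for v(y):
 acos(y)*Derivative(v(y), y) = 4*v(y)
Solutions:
 v(y) = C1*exp(4*Integral(1/acos(y), y))


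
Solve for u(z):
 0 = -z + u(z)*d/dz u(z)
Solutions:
 u(z) = -sqrt(C1 + z^2)
 u(z) = sqrt(C1 + z^2)


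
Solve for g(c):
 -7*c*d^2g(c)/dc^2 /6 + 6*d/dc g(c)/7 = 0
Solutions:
 g(c) = C1 + C2*c^(85/49)


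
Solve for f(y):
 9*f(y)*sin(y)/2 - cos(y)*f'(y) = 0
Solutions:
 f(y) = C1/cos(y)^(9/2)


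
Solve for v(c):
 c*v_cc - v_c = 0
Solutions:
 v(c) = C1 + C2*c^2


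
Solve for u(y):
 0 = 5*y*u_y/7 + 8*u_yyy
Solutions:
 u(y) = C1 + Integral(C2*airyai(-5^(1/3)*7^(2/3)*y/14) + C3*airybi(-5^(1/3)*7^(2/3)*y/14), y)


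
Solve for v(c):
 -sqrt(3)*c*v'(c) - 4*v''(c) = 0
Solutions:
 v(c) = C1 + C2*erf(sqrt(2)*3^(1/4)*c/4)


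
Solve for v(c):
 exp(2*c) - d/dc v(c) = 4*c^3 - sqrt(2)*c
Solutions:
 v(c) = C1 - c^4 + sqrt(2)*c^2/2 + exp(2*c)/2


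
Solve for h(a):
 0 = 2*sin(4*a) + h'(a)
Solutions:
 h(a) = C1 + cos(4*a)/2


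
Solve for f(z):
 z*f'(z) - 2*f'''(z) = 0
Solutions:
 f(z) = C1 + Integral(C2*airyai(2^(2/3)*z/2) + C3*airybi(2^(2/3)*z/2), z)


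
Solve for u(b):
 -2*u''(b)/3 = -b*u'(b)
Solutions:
 u(b) = C1 + C2*erfi(sqrt(3)*b/2)


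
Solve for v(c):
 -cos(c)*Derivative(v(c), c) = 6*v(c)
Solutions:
 v(c) = C1*(sin(c)^3 - 3*sin(c)^2 + 3*sin(c) - 1)/(sin(c)^3 + 3*sin(c)^2 + 3*sin(c) + 1)


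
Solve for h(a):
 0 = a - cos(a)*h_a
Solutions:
 h(a) = C1 + Integral(a/cos(a), a)


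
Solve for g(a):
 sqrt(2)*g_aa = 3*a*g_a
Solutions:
 g(a) = C1 + C2*erfi(2^(1/4)*sqrt(3)*a/2)


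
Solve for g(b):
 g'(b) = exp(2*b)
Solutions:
 g(b) = C1 + exp(2*b)/2


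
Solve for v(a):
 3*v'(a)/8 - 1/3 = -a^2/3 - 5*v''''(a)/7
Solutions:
 v(a) = C1 + C4*exp(-21^(1/3)*5^(2/3)*a/10) - 8*a^3/27 + 8*a/9 + (C2*sin(3^(5/6)*5^(2/3)*7^(1/3)*a/20) + C3*cos(3^(5/6)*5^(2/3)*7^(1/3)*a/20))*exp(21^(1/3)*5^(2/3)*a/20)


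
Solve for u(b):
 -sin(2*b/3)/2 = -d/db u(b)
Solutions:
 u(b) = C1 - 3*cos(2*b/3)/4


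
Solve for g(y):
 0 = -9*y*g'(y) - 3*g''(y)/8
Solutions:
 g(y) = C1 + C2*erf(2*sqrt(3)*y)


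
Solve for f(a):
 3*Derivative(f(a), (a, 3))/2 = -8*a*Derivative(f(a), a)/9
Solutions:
 f(a) = C1 + Integral(C2*airyai(-2*2^(1/3)*a/3) + C3*airybi(-2*2^(1/3)*a/3), a)


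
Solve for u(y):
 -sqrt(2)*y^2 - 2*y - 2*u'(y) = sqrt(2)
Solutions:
 u(y) = C1 - sqrt(2)*y^3/6 - y^2/2 - sqrt(2)*y/2


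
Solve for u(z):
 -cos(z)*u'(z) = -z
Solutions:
 u(z) = C1 + Integral(z/cos(z), z)


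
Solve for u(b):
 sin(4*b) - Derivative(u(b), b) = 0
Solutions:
 u(b) = C1 - cos(4*b)/4


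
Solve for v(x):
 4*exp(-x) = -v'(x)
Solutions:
 v(x) = C1 + 4*exp(-x)


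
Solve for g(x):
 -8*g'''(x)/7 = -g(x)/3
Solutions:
 g(x) = C3*exp(3^(2/3)*7^(1/3)*x/6) + (C1*sin(3^(1/6)*7^(1/3)*x/4) + C2*cos(3^(1/6)*7^(1/3)*x/4))*exp(-3^(2/3)*7^(1/3)*x/12)


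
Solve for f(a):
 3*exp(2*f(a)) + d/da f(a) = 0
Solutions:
 f(a) = log(-sqrt(-1/(C1 - 3*a))) - log(2)/2
 f(a) = log(-1/(C1 - 3*a))/2 - log(2)/2


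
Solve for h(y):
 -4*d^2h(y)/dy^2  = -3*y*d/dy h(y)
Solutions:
 h(y) = C1 + C2*erfi(sqrt(6)*y/4)


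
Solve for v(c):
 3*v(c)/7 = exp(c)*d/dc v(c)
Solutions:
 v(c) = C1*exp(-3*exp(-c)/7)


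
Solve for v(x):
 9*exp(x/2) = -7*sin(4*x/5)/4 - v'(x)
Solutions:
 v(x) = C1 - 18*exp(x/2) + 35*cos(4*x/5)/16


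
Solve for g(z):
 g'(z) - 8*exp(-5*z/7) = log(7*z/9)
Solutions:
 g(z) = C1 + z*log(z) + z*(-2*log(3) - 1 + log(7)) - 56*exp(-5*z/7)/5


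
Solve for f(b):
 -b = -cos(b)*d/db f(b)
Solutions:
 f(b) = C1 + Integral(b/cos(b), b)


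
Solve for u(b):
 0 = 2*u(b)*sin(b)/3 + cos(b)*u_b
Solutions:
 u(b) = C1*cos(b)^(2/3)


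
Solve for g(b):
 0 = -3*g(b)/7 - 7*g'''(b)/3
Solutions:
 g(b) = C3*exp(-3^(2/3)*7^(1/3)*b/7) + (C1*sin(3*3^(1/6)*7^(1/3)*b/14) + C2*cos(3*3^(1/6)*7^(1/3)*b/14))*exp(3^(2/3)*7^(1/3)*b/14)


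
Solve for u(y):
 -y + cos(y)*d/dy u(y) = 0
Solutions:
 u(y) = C1 + Integral(y/cos(y), y)


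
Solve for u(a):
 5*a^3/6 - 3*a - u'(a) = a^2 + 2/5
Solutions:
 u(a) = C1 + 5*a^4/24 - a^3/3 - 3*a^2/2 - 2*a/5


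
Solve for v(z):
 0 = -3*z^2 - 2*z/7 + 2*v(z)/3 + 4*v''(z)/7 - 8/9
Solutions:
 v(z) = C1*sin(sqrt(42)*z/6) + C2*cos(sqrt(42)*z/6) + 9*z^2/2 + 3*z/7 - 134/21


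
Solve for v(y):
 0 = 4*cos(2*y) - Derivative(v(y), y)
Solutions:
 v(y) = C1 + 2*sin(2*y)


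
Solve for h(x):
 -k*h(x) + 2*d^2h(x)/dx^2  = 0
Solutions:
 h(x) = C1*exp(-sqrt(2)*sqrt(k)*x/2) + C2*exp(sqrt(2)*sqrt(k)*x/2)


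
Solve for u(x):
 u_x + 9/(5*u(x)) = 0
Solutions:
 u(x) = -sqrt(C1 - 90*x)/5
 u(x) = sqrt(C1 - 90*x)/5


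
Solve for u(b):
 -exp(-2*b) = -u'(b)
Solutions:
 u(b) = C1 - exp(-2*b)/2


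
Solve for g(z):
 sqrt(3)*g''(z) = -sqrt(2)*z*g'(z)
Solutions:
 g(z) = C1 + C2*erf(6^(3/4)*z/6)


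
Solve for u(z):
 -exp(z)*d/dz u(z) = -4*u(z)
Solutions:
 u(z) = C1*exp(-4*exp(-z))


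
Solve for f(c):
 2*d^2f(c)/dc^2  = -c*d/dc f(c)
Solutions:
 f(c) = C1 + C2*erf(c/2)


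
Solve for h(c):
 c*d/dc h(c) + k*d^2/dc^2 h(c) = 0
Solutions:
 h(c) = C1 + C2*sqrt(k)*erf(sqrt(2)*c*sqrt(1/k)/2)


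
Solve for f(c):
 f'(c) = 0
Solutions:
 f(c) = C1


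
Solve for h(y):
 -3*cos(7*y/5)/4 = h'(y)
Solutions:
 h(y) = C1 - 15*sin(7*y/5)/28


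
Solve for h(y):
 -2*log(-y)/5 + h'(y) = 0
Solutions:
 h(y) = C1 + 2*y*log(-y)/5 - 2*y/5


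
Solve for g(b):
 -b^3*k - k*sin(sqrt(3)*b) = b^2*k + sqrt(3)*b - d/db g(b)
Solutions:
 g(b) = C1 + b^4*k/4 + b^3*k/3 + sqrt(3)*b^2/2 - sqrt(3)*k*cos(sqrt(3)*b)/3


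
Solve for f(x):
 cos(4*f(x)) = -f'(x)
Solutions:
 f(x) = -asin((C1 + exp(8*x))/(C1 - exp(8*x)))/4 + pi/4
 f(x) = asin((C1 + exp(8*x))/(C1 - exp(8*x)))/4


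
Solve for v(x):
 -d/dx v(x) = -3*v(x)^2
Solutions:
 v(x) = -1/(C1 + 3*x)


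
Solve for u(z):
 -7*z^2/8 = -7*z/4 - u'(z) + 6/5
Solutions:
 u(z) = C1 + 7*z^3/24 - 7*z^2/8 + 6*z/5


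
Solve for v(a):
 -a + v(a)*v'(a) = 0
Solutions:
 v(a) = -sqrt(C1 + a^2)
 v(a) = sqrt(C1 + a^2)


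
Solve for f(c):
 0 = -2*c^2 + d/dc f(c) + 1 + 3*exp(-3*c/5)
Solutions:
 f(c) = C1 + 2*c^3/3 - c + 5*exp(-3*c/5)


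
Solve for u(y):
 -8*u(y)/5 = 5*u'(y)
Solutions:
 u(y) = C1*exp(-8*y/25)


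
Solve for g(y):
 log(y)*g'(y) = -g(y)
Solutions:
 g(y) = C1*exp(-li(y))


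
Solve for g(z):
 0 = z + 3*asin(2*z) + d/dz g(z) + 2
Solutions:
 g(z) = C1 - z^2/2 - 3*z*asin(2*z) - 2*z - 3*sqrt(1 - 4*z^2)/2


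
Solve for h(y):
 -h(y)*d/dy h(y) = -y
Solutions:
 h(y) = -sqrt(C1 + y^2)
 h(y) = sqrt(C1 + y^2)


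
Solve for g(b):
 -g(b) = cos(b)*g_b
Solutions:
 g(b) = C1*sqrt(sin(b) - 1)/sqrt(sin(b) + 1)


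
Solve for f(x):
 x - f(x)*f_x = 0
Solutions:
 f(x) = -sqrt(C1 + x^2)
 f(x) = sqrt(C1 + x^2)


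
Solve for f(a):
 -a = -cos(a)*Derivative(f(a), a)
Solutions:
 f(a) = C1 + Integral(a/cos(a), a)


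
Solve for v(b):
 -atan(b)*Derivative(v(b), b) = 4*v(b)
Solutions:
 v(b) = C1*exp(-4*Integral(1/atan(b), b))


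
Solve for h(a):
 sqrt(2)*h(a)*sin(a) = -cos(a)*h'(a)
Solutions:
 h(a) = C1*cos(a)^(sqrt(2))


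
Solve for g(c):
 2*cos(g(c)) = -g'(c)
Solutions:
 g(c) = pi - asin((C1 + exp(4*c))/(C1 - exp(4*c)))
 g(c) = asin((C1 + exp(4*c))/(C1 - exp(4*c)))


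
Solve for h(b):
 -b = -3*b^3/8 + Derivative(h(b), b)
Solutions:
 h(b) = C1 + 3*b^4/32 - b^2/2


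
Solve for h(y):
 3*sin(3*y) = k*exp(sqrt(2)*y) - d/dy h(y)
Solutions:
 h(y) = C1 + sqrt(2)*k*exp(sqrt(2)*y)/2 + cos(3*y)


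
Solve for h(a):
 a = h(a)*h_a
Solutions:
 h(a) = -sqrt(C1 + a^2)
 h(a) = sqrt(C1 + a^2)


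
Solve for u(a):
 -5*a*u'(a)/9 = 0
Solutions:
 u(a) = C1


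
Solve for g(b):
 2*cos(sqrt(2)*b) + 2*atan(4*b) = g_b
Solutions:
 g(b) = C1 + 2*b*atan(4*b) - log(16*b^2 + 1)/4 + sqrt(2)*sin(sqrt(2)*b)


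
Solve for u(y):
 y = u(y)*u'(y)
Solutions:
 u(y) = -sqrt(C1 + y^2)
 u(y) = sqrt(C1 + y^2)


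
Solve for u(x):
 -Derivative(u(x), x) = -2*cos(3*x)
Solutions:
 u(x) = C1 + 2*sin(3*x)/3


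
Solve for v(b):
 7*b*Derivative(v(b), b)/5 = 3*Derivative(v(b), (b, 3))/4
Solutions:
 v(b) = C1 + Integral(C2*airyai(15^(2/3)*28^(1/3)*b/15) + C3*airybi(15^(2/3)*28^(1/3)*b/15), b)


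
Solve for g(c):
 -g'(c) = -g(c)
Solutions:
 g(c) = C1*exp(c)


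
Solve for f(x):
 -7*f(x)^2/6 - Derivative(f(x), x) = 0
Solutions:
 f(x) = 6/(C1 + 7*x)


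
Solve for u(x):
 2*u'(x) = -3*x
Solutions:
 u(x) = C1 - 3*x^2/4


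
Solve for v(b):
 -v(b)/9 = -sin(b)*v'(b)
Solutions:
 v(b) = C1*(cos(b) - 1)^(1/18)/(cos(b) + 1)^(1/18)


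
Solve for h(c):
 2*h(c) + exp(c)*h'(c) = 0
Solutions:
 h(c) = C1*exp(2*exp(-c))


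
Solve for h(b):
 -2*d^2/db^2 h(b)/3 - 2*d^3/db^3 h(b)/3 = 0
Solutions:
 h(b) = C1 + C2*b + C3*exp(-b)


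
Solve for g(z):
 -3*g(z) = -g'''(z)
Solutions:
 g(z) = C3*exp(3^(1/3)*z) + (C1*sin(3^(5/6)*z/2) + C2*cos(3^(5/6)*z/2))*exp(-3^(1/3)*z/2)


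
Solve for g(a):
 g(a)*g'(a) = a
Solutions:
 g(a) = -sqrt(C1 + a^2)
 g(a) = sqrt(C1 + a^2)


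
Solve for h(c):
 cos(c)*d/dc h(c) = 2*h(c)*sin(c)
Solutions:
 h(c) = C1/cos(c)^2


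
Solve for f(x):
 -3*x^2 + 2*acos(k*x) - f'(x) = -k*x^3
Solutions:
 f(x) = C1 + k*x^4/4 - x^3 + 2*Piecewise((x*acos(k*x) - sqrt(-k^2*x^2 + 1)/k, Ne(k, 0)), (pi*x/2, True))


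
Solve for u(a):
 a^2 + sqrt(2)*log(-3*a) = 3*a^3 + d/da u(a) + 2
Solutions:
 u(a) = C1 - 3*a^4/4 + a^3/3 + sqrt(2)*a*log(-a) + a*(-2 - sqrt(2) + sqrt(2)*log(3))


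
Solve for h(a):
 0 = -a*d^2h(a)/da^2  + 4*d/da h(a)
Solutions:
 h(a) = C1 + C2*a^5


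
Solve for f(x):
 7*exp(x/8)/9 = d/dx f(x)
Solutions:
 f(x) = C1 + 56*exp(x/8)/9


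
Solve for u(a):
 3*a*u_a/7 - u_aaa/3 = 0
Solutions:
 u(a) = C1 + Integral(C2*airyai(21^(2/3)*a/7) + C3*airybi(21^(2/3)*a/7), a)


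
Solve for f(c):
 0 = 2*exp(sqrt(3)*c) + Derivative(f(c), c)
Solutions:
 f(c) = C1 - 2*sqrt(3)*exp(sqrt(3)*c)/3


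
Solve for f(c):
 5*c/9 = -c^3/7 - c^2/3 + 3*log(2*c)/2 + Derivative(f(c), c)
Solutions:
 f(c) = C1 + c^4/28 + c^3/9 + 5*c^2/18 - 3*c*log(c)/2 - 3*c*log(2)/2 + 3*c/2


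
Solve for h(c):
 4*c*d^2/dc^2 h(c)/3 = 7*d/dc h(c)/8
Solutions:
 h(c) = C1 + C2*c^(53/32)


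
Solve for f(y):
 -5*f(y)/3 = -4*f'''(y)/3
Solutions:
 f(y) = C3*exp(10^(1/3)*y/2) + (C1*sin(10^(1/3)*sqrt(3)*y/4) + C2*cos(10^(1/3)*sqrt(3)*y/4))*exp(-10^(1/3)*y/4)


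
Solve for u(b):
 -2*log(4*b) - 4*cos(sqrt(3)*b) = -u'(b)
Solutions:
 u(b) = C1 + 2*b*log(b) - 2*b + 4*b*log(2) + 4*sqrt(3)*sin(sqrt(3)*b)/3


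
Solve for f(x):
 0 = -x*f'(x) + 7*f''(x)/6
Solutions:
 f(x) = C1 + C2*erfi(sqrt(21)*x/7)


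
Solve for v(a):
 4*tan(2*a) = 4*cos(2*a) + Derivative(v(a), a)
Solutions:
 v(a) = C1 - 2*log(cos(2*a)) - 2*sin(2*a)


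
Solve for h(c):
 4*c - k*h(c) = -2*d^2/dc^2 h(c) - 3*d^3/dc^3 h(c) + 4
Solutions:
 h(c) = C1*exp(-c*(2^(2/3)*(-243*k + sqrt((16 - 243*k)^2 - 256) + 16)^(1/3) + 4 + 8*2^(1/3)/(-243*k + sqrt((16 - 243*k)^2 - 256) + 16)^(1/3))/18) + C2*exp(c*(2^(2/3)*(-243*k + sqrt((16 - 243*k)^2 - 256) + 16)^(1/3) - 2^(2/3)*sqrt(3)*I*(-243*k + sqrt((16 - 243*k)^2 - 256) + 16)^(1/3) - 8 - 32*2^(1/3)/((-1 + sqrt(3)*I)*(-243*k + sqrt((16 - 243*k)^2 - 256) + 16)^(1/3)))/36) + C3*exp(c*(2^(2/3)*(-243*k + sqrt((16 - 243*k)^2 - 256) + 16)^(1/3) + 2^(2/3)*sqrt(3)*I*(-243*k + sqrt((16 - 243*k)^2 - 256) + 16)^(1/3) - 8 + 32*2^(1/3)/((1 + sqrt(3)*I)*(-243*k + sqrt((16 - 243*k)^2 - 256) + 16)^(1/3)))/36) + 4*c/k - 4/k


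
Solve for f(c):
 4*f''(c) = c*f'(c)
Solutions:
 f(c) = C1 + C2*erfi(sqrt(2)*c/4)


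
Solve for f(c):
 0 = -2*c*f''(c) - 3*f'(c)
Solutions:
 f(c) = C1 + C2/sqrt(c)


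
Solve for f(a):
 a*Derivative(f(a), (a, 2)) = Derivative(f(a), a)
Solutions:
 f(a) = C1 + C2*a^2


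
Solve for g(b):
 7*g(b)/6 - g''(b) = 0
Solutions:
 g(b) = C1*exp(-sqrt(42)*b/6) + C2*exp(sqrt(42)*b/6)


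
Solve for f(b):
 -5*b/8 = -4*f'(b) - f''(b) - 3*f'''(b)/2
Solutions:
 f(b) = C1 + 5*b^2/64 - 5*b/128 + (C2*sin(sqrt(23)*b/3) + C3*cos(sqrt(23)*b/3))*exp(-b/3)


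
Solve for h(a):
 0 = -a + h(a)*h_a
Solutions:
 h(a) = -sqrt(C1 + a^2)
 h(a) = sqrt(C1 + a^2)


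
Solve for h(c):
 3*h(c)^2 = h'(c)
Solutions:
 h(c) = -1/(C1 + 3*c)


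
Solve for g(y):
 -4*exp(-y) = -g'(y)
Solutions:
 g(y) = C1 - 4*exp(-y)


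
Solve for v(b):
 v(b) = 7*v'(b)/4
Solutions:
 v(b) = C1*exp(4*b/7)


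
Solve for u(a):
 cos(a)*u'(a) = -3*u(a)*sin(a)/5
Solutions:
 u(a) = C1*cos(a)^(3/5)


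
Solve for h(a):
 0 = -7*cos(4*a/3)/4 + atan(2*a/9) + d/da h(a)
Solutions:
 h(a) = C1 - a*atan(2*a/9) + 9*log(4*a^2 + 81)/4 + 21*sin(4*a/3)/16


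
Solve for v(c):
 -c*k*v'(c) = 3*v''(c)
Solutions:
 v(c) = Piecewise((-sqrt(6)*sqrt(pi)*C1*erf(sqrt(6)*c*sqrt(k)/6)/(2*sqrt(k)) - C2, (k > 0) | (k < 0)), (-C1*c - C2, True))


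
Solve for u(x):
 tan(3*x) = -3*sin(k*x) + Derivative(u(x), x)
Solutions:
 u(x) = C1 + 3*Piecewise((-cos(k*x)/k, Ne(k, 0)), (0, True)) - log(cos(3*x))/3


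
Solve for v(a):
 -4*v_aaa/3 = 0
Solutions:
 v(a) = C1 + C2*a + C3*a^2


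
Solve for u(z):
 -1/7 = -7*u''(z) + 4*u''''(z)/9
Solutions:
 u(z) = C1 + C2*z + C3*exp(-3*sqrt(7)*z/2) + C4*exp(3*sqrt(7)*z/2) + z^2/98


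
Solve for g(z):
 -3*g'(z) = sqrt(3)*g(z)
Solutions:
 g(z) = C1*exp(-sqrt(3)*z/3)


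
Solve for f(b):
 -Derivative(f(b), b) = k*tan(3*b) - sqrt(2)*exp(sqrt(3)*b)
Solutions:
 f(b) = C1 + k*log(cos(3*b))/3 + sqrt(6)*exp(sqrt(3)*b)/3


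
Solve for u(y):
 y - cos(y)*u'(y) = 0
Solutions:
 u(y) = C1 + Integral(y/cos(y), y)


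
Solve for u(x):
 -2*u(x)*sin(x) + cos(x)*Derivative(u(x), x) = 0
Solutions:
 u(x) = C1/cos(x)^2


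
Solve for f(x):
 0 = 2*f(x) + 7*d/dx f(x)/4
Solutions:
 f(x) = C1*exp(-8*x/7)


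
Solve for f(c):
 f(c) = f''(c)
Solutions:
 f(c) = C1*exp(-c) + C2*exp(c)


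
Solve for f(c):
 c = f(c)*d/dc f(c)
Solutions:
 f(c) = -sqrt(C1 + c^2)
 f(c) = sqrt(C1 + c^2)


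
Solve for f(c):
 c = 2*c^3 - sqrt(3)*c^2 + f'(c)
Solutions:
 f(c) = C1 - c^4/2 + sqrt(3)*c^3/3 + c^2/2


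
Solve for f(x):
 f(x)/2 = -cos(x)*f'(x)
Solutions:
 f(x) = C1*(sin(x) - 1)^(1/4)/(sin(x) + 1)^(1/4)


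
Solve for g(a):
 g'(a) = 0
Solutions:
 g(a) = C1


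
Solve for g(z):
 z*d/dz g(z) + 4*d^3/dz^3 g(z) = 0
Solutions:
 g(z) = C1 + Integral(C2*airyai(-2^(1/3)*z/2) + C3*airybi(-2^(1/3)*z/2), z)


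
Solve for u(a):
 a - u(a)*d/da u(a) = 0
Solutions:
 u(a) = -sqrt(C1 + a^2)
 u(a) = sqrt(C1 + a^2)


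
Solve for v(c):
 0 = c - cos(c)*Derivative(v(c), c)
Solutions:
 v(c) = C1 + Integral(c/cos(c), c)


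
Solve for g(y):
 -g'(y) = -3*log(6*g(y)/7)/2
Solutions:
 -2*Integral(1/(log(_y) - log(7) + log(6)), (_y, g(y)))/3 = C1 - y


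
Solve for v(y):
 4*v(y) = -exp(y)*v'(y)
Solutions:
 v(y) = C1*exp(4*exp(-y))


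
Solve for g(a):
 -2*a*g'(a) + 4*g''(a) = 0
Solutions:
 g(a) = C1 + C2*erfi(a/2)


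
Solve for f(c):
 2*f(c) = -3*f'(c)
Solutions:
 f(c) = C1*exp(-2*c/3)


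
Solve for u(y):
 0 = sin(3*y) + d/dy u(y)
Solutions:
 u(y) = C1 + cos(3*y)/3


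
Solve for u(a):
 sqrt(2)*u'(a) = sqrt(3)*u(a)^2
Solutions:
 u(a) = -2/(C1 + sqrt(6)*a)


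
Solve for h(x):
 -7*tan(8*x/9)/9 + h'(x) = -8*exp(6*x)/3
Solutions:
 h(x) = C1 - 4*exp(6*x)/9 - 7*log(cos(8*x/9))/8


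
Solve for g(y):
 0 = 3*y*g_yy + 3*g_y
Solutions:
 g(y) = C1 + C2*log(y)


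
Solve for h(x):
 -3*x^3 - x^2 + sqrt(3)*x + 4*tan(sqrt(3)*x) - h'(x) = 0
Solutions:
 h(x) = C1 - 3*x^4/4 - x^3/3 + sqrt(3)*x^2/2 - 4*sqrt(3)*log(cos(sqrt(3)*x))/3


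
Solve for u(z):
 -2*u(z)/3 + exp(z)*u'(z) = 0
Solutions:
 u(z) = C1*exp(-2*exp(-z)/3)


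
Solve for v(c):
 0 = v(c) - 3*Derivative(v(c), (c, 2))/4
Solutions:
 v(c) = C1*exp(-2*sqrt(3)*c/3) + C2*exp(2*sqrt(3)*c/3)


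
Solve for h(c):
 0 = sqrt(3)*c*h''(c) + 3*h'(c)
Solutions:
 h(c) = C1 + C2*c^(1 - sqrt(3))


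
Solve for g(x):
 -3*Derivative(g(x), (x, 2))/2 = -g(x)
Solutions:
 g(x) = C1*exp(-sqrt(6)*x/3) + C2*exp(sqrt(6)*x/3)


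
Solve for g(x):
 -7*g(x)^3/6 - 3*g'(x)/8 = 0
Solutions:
 g(x) = -3*sqrt(2)*sqrt(-1/(C1 - 28*x))/2
 g(x) = 3*sqrt(2)*sqrt(-1/(C1 - 28*x))/2


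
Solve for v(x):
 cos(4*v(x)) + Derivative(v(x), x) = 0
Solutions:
 v(x) = -asin((C1 + exp(8*x))/(C1 - exp(8*x)))/4 + pi/4
 v(x) = asin((C1 + exp(8*x))/(C1 - exp(8*x)))/4


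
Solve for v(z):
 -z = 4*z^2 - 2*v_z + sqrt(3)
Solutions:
 v(z) = C1 + 2*z^3/3 + z^2/4 + sqrt(3)*z/2


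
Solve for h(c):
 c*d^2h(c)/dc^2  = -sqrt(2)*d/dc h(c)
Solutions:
 h(c) = C1 + C2*c^(1 - sqrt(2))


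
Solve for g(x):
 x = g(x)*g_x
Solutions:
 g(x) = -sqrt(C1 + x^2)
 g(x) = sqrt(C1 + x^2)


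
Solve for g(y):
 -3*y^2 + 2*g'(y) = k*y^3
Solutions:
 g(y) = C1 + k*y^4/8 + y^3/2


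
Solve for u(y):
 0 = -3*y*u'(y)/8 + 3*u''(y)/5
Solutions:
 u(y) = C1 + C2*erfi(sqrt(5)*y/4)


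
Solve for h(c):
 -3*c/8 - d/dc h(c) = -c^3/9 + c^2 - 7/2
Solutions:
 h(c) = C1 + c^4/36 - c^3/3 - 3*c^2/16 + 7*c/2


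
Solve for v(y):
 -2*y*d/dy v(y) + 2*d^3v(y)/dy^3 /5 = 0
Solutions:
 v(y) = C1 + Integral(C2*airyai(5^(1/3)*y) + C3*airybi(5^(1/3)*y), y)


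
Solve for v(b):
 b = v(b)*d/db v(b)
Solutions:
 v(b) = -sqrt(C1 + b^2)
 v(b) = sqrt(C1 + b^2)


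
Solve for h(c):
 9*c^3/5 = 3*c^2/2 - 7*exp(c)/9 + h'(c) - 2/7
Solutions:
 h(c) = C1 + 9*c^4/20 - c^3/2 + 2*c/7 + 7*exp(c)/9


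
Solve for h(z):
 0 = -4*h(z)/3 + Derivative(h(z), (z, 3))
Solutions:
 h(z) = C3*exp(6^(2/3)*z/3) + (C1*sin(2^(2/3)*3^(1/6)*z/2) + C2*cos(2^(2/3)*3^(1/6)*z/2))*exp(-6^(2/3)*z/6)


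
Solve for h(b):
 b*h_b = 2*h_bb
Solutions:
 h(b) = C1 + C2*erfi(b/2)


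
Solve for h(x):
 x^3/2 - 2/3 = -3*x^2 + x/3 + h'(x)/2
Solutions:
 h(x) = C1 + x^4/4 + 2*x^3 - x^2/3 - 4*x/3


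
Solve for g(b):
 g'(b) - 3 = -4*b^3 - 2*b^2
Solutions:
 g(b) = C1 - b^4 - 2*b^3/3 + 3*b


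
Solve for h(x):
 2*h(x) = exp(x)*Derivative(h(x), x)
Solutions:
 h(x) = C1*exp(-2*exp(-x))


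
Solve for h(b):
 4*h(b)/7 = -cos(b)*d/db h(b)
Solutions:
 h(b) = C1*(sin(b) - 1)^(2/7)/(sin(b) + 1)^(2/7)


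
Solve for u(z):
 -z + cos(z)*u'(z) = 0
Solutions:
 u(z) = C1 + Integral(z/cos(z), z)


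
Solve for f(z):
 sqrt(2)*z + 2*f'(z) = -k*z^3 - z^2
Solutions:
 f(z) = C1 - k*z^4/8 - z^3/6 - sqrt(2)*z^2/4


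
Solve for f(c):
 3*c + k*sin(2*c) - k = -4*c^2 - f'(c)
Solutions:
 f(c) = C1 - 4*c^3/3 - 3*c^2/2 + c*k + k*cos(2*c)/2


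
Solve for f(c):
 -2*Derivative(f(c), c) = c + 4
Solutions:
 f(c) = C1 - c^2/4 - 2*c


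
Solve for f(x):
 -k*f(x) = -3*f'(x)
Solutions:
 f(x) = C1*exp(k*x/3)


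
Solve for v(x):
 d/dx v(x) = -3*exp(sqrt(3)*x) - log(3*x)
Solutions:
 v(x) = C1 - x*log(x) + x*(1 - log(3)) - sqrt(3)*exp(sqrt(3)*x)


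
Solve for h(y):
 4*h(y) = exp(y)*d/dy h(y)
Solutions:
 h(y) = C1*exp(-4*exp(-y))


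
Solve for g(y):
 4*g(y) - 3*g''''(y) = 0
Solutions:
 g(y) = C1*exp(-sqrt(2)*3^(3/4)*y/3) + C2*exp(sqrt(2)*3^(3/4)*y/3) + C3*sin(sqrt(2)*3^(3/4)*y/3) + C4*cos(sqrt(2)*3^(3/4)*y/3)


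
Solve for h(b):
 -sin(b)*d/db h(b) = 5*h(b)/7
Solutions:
 h(b) = C1*(cos(b) + 1)^(5/14)/(cos(b) - 1)^(5/14)


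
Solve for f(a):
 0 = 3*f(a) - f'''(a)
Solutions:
 f(a) = C3*exp(3^(1/3)*a) + (C1*sin(3^(5/6)*a/2) + C2*cos(3^(5/6)*a/2))*exp(-3^(1/3)*a/2)


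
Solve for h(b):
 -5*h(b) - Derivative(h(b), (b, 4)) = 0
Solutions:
 h(b) = (C1*sin(sqrt(2)*5^(1/4)*b/2) + C2*cos(sqrt(2)*5^(1/4)*b/2))*exp(-sqrt(2)*5^(1/4)*b/2) + (C3*sin(sqrt(2)*5^(1/4)*b/2) + C4*cos(sqrt(2)*5^(1/4)*b/2))*exp(sqrt(2)*5^(1/4)*b/2)


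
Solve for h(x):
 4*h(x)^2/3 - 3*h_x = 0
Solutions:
 h(x) = -9/(C1 + 4*x)


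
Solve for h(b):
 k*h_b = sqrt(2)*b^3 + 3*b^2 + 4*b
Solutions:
 h(b) = C1 + sqrt(2)*b^4/(4*k) + b^3/k + 2*b^2/k


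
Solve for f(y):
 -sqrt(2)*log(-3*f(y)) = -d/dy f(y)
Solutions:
 -sqrt(2)*Integral(1/(log(-_y) + log(3)), (_y, f(y)))/2 = C1 - y


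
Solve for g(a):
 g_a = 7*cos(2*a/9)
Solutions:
 g(a) = C1 + 63*sin(2*a/9)/2


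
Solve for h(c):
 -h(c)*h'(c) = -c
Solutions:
 h(c) = -sqrt(C1 + c^2)
 h(c) = sqrt(C1 + c^2)


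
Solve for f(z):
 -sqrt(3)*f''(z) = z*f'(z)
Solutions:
 f(z) = C1 + C2*erf(sqrt(2)*3^(3/4)*z/6)


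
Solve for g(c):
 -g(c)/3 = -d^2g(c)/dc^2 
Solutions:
 g(c) = C1*exp(-sqrt(3)*c/3) + C2*exp(sqrt(3)*c/3)
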